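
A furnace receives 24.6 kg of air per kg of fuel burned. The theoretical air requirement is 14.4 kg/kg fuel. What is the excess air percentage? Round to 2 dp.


Excess air = actual - stoichiometric = 24.6 - 14.4 = 10.20 kg/kg fuel
Excess air % = (excess / stoich) * 100 = (10.20 / 14.4) * 100 = 70.83%


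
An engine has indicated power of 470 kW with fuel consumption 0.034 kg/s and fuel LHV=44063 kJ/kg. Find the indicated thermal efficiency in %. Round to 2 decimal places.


eta_ith = (IP / (mf * LHV)) * 100
Denominator = 0.034 * 44063 = 1498.1420 kW
eta_ith = (470 / 1498.1420) * 100 = 31.37%


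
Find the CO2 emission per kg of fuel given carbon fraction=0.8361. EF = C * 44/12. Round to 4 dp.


EF = C_frac * (M_CO2 / M_C)
EF = 0.8361 * (44/12)
EF = 0.8361 * 3.666667 = 3.0657 kg_CO2/kg_fuel


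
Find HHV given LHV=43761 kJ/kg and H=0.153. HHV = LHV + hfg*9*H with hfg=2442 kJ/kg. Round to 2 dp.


HHV = LHV + hfg * 9 * H
Water addition = 2442 * 9 * 0.153 = 3362.634 kJ/kg
HHV = 43761 + 3362.634 = 47123.63 kJ/kg


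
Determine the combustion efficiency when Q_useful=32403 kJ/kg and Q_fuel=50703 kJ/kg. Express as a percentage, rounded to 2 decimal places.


Efficiency = (Q_useful / Q_fuel) * 100
Efficiency = (32403 / 50703) * 100
Efficiency = 0.6391 * 100 = 63.91%


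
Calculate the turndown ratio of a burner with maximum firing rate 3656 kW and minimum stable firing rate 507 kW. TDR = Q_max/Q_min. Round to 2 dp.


TDR = Q_max / Q_min
TDR = 3656 / 507 = 7.21


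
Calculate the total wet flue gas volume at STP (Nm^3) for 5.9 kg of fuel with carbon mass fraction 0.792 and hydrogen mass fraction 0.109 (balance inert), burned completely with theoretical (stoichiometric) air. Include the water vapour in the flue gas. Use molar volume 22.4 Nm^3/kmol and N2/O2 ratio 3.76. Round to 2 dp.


Per kg fuel: CO2 = (C/12 kmol)*22.4 = (0.792/12)*22.4 = 1.47840 Nm^3
Per kg fuel: H2O = (H/2 kmol)*22.4 = (0.109/2)*22.4 = 1.22080 Nm^3
O2 needed per kg fuel = C/12 + H/4 = 0.792/12 + 0.109/4 = 0.09325000 kmol
Per kg fuel: N2 = O2*3.76*22.4 = 0.09325000*3.76*22.4 = 7.85389 Nm^3
Total per kg = 1.47840 + 1.22080 + 7.85389 = 10.55309 Nm^3
Total = 10.55309 * 5.9 = 62.26 Nm^3


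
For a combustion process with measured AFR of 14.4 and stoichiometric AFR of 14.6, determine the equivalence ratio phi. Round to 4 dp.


phi = AFR_stoich / AFR_actual
phi = 14.6 / 14.4 = 1.0139


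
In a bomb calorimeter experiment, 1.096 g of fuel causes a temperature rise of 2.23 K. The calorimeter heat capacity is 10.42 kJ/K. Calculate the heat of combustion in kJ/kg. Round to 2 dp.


Hc = C_cal * delta_T / m_fuel
Q_released = 10.42 * 2.23 = 23.2366 kJ
m_fuel = 1.096 g = 1.096/1000 kg = 0.001096 kg
Hc = 23.2366 / 0.001096 = 21201.28 kJ/kg


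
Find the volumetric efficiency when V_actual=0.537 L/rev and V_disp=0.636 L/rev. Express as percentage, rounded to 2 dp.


eta_v = (V_actual / V_disp) * 100
Ratio = 0.537 / 0.636 = 0.8443
eta_v = 0.8443 * 100 = 84.43%


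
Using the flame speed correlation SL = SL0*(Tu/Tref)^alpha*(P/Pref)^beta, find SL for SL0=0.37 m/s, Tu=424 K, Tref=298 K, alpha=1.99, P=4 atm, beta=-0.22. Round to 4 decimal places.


SL = SL0 * (Tu/Tref)^alpha * (P/Pref)^beta
T ratio = 424/298 = 1.42281879
(T ratio)^alpha = 1.42281879^1.99 = 2.017287
(P/Pref)^beta = 4^(-0.22) = 0.737135
SL = 0.37 * 2.017287 * 0.737135 = 0.5502 m/s


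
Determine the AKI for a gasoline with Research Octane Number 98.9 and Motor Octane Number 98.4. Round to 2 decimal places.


AKI = (RON + MON) / 2
AKI = (98.9 + 98.4) / 2
AKI = 197.3 / 2 = 98.65


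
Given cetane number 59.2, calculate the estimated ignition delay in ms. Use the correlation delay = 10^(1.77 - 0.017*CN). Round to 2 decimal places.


delay = 10^(1.77 - 0.017*CN)
Exponent = 1.77 - 0.017*59.2 = 0.7636
delay = 10^0.7636 = 5.80 ms


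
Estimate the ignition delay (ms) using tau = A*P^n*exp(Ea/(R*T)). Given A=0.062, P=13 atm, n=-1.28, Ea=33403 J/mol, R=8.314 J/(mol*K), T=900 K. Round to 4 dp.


tau = A * P^n * exp(Ea/(R*T))
P^n = 13^(-1.28) = 0.03751047
Ea/(R*T) = 33403/(8.314*900) = 4.464090
exp(Ea/(R*T)) = 86.841969
tau = 0.062 * 0.03751047 * 86.841969 = 0.2020 ms


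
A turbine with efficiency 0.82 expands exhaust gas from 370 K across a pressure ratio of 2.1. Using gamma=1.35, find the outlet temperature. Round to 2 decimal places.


T_out = T_in * (1 - eta * (1 - PR^(-(gamma-1)/gamma)))
Exponent = -(1.35-1)/1.35 = -0.25925926
PR^exp = 2.1^(-0.25925926) = 0.82501466
Factor = 1 - 0.82*(1 - 0.82501466) = 0.85651202
T_out = 370 * 0.85651202 = 316.91 K


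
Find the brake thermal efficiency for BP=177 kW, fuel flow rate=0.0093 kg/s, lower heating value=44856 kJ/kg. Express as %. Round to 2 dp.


eta_BTE = (BP / (mf * LHV)) * 100
Denominator = 0.0093 * 44856 = 417.1608 kW
eta_BTE = (177 / 417.1608) * 100 = 42.43%


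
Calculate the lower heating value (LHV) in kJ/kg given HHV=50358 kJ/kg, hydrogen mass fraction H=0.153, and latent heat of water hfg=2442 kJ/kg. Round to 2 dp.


LHV = HHV - hfg * 9 * H
Water correction = 2442 * 9 * 0.153 = 3362.634 kJ/kg
LHV = 50358 - 3362.634 = 46995.37 kJ/kg


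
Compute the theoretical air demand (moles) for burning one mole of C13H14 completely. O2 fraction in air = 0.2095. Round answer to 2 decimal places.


Balanced combustion: C13H14 + 16.5 O2 -> 13 CO2 + 7 H2O
O2 needed = C + H/4 = 13 + 14/4 = 16.50 moles
Air moles = O2 / 0.2095 = 16.50 / 0.2095 = 78.76 moles air


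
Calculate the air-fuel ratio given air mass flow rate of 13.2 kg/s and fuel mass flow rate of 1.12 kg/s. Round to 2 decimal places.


AFR = m_air / m_fuel
AFR = 13.2 / 1.12 = 11.79


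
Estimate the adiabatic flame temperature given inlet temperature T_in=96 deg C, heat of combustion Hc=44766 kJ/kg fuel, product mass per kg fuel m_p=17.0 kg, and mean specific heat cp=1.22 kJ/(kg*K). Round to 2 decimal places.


T_ad = T_in + Hc / (m_p * cp)
Denominator = 17.0 * 1.22 = 20.7400
Temperature rise = 44766 / 20.7400 = 2158.44 K
T_ad = 96 + 2158.44 = 2254.44 deg C


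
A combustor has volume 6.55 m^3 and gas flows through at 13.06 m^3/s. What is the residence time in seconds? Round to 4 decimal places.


tau = V / Q_flow
tau = 6.55 / 13.06 = 0.5015 s


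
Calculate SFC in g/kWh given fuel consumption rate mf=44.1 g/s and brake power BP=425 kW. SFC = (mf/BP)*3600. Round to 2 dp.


SFC = (mf / BP) * 3600
Rate = 44.1 / 425 = 0.103765 g/(s*kW)
SFC = 0.103765 * 3600 = 373.55 g/kWh


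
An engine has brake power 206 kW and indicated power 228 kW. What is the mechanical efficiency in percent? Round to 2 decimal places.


eta_mech = (BP / IP) * 100
Ratio = 206 / 228 = 0.9035
eta_mech = 0.9035 * 100 = 90.35%


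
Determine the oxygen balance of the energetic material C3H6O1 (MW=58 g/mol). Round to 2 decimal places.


OB = -1600 * (2C + H/2 - O) / MW
Inner = 2*3 + 6/2 - 1 = 8.00
OB = -1600 * 8.00 / 58 = -220.69%


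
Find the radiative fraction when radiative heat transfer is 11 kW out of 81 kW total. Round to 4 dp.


f_rad = Q_rad / Q_total
f_rad = 11 / 81 = 0.1358


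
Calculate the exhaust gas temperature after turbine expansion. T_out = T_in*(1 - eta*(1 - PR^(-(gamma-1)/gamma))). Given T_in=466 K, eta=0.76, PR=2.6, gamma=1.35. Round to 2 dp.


T_out = T_in * (1 - eta * (1 - PR^(-(gamma-1)/gamma)))
Exponent = -(1.35-1)/1.35 = -0.25925926
PR^exp = 2.6^(-0.25925926) = 0.78057442
Factor = 1 - 0.76*(1 - 0.78057442) = 0.83323656
T_out = 466 * 0.83323656 = 388.29 K


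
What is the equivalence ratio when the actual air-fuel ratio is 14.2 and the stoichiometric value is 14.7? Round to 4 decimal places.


phi = AFR_stoich / AFR_actual
phi = 14.7 / 14.2 = 1.0352


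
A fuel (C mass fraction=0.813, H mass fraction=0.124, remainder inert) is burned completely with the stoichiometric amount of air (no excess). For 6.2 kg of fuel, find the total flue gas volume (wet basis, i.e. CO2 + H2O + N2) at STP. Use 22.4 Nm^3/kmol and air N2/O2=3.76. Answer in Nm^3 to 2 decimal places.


Per kg fuel: CO2 = (C/12 kmol)*22.4 = (0.813/12)*22.4 = 1.51760 Nm^3
Per kg fuel: H2O = (H/2 kmol)*22.4 = (0.124/2)*22.4 = 1.38880 Nm^3
O2 needed per kg fuel = C/12 + H/4 = 0.813/12 + 0.124/4 = 0.09875000 kmol
Per kg fuel: N2 = O2*3.76*22.4 = 0.09875000*3.76*22.4 = 8.31712 Nm^3
Total per kg = 1.51760 + 1.38880 + 8.31712 = 11.22352 Nm^3
Total = 11.22352 * 6.2 = 69.59 Nm^3


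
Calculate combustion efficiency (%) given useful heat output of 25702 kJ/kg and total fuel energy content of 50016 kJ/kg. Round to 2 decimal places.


Efficiency = (Q_useful / Q_fuel) * 100
Efficiency = (25702 / 50016) * 100
Efficiency = 0.5139 * 100 = 51.39%


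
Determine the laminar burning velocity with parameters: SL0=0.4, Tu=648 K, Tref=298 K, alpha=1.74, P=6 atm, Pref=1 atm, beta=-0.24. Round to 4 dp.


SL = SL0 * (Tu/Tref)^alpha * (P/Pref)^beta
T ratio = 648/298 = 2.17449664
(T ratio)^alpha = 2.17449664^1.74 = 3.863707
(P/Pref)^beta = 6^(-0.24) = 0.650495
SL = 0.4 * 3.863707 * 0.650495 = 1.0053 m/s


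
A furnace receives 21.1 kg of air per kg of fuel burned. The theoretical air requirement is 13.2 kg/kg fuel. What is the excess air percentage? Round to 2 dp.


Excess air = actual - stoichiometric = 21.1 - 13.2 = 7.90 kg/kg fuel
Excess air % = (excess / stoich) * 100 = (7.90 / 13.2) * 100 = 59.85%


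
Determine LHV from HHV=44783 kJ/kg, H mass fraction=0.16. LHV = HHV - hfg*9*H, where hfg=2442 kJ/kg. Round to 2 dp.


LHV = HHV - hfg * 9 * H
Water correction = 2442 * 9 * 0.16 = 3516.480 kJ/kg
LHV = 44783 - 3516.480 = 41266.52 kJ/kg


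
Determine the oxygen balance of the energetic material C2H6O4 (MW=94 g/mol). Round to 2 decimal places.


OB = -1600 * (2C + H/2 - O) / MW
Inner = 2*2 + 6/2 - 4 = 3.00
OB = -1600 * 3.00 / 94 = -51.06%


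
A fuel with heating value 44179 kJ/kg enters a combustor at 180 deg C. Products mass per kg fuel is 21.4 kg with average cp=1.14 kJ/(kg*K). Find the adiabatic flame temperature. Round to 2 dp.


T_ad = T_in + Hc / (m_p * cp)
Denominator = 21.4 * 1.14 = 24.3960
Temperature rise = 44179 / 24.3960 = 1810.91 K
T_ad = 180 + 1810.91 = 1990.91 deg C


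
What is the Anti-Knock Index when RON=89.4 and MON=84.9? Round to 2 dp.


AKI = (RON + MON) / 2
AKI = (89.4 + 84.9) / 2
AKI = 174.3 / 2 = 87.15


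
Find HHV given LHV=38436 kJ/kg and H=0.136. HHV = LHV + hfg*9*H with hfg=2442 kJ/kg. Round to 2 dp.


HHV = LHV + hfg * 9 * H
Water addition = 2442 * 9 * 0.136 = 2989.008 kJ/kg
HHV = 38436 + 2989.008 = 41425.01 kJ/kg


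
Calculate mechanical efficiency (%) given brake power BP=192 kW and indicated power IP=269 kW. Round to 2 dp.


eta_mech = (BP / IP) * 100
Ratio = 192 / 269 = 0.7138
eta_mech = 0.7138 * 100 = 71.38%


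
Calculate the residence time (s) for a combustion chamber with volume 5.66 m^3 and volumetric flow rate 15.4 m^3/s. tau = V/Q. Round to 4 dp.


tau = V / Q_flow
tau = 5.66 / 15.4 = 0.3675 s


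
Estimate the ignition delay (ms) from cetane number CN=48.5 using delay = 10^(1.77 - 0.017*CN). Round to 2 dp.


delay = 10^(1.77 - 0.017*CN)
Exponent = 1.77 - 0.017*48.5 = 0.9455
delay = 10^0.9455 = 8.82 ms


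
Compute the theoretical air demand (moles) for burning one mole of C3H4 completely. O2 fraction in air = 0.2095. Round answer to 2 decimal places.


Balanced combustion: C3H4 + 4 O2 -> 3 CO2 + 2 H2O
O2 needed = C + H/4 = 3 + 4/4 = 4.00 moles
Air moles = O2 / 0.2095 = 4.00 / 0.2095 = 19.09 moles air


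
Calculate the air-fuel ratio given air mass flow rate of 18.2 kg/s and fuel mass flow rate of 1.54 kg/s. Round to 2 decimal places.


AFR = m_air / m_fuel
AFR = 18.2 / 1.54 = 11.82


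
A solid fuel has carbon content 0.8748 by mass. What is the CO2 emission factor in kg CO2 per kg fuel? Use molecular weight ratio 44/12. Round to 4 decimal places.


EF = C_frac * (M_CO2 / M_C)
EF = 0.8748 * (44/12)
EF = 0.8748 * 3.666667 = 3.2076 kg_CO2/kg_fuel


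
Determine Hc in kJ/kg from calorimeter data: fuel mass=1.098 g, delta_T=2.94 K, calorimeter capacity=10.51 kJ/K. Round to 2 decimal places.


Hc = C_cal * delta_T / m_fuel
Q_released = 10.51 * 2.94 = 30.8994 kJ
m_fuel = 1.098 g = 1.098/1000 kg = 0.001098 kg
Hc = 30.8994 / 0.001098 = 28141.53 kJ/kg


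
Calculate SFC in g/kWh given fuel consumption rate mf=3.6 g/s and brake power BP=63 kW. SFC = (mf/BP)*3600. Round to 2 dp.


SFC = (mf / BP) * 3600
Rate = 3.6 / 63 = 0.057143 g/(s*kW)
SFC = 0.057143 * 3600 = 205.71 g/kWh


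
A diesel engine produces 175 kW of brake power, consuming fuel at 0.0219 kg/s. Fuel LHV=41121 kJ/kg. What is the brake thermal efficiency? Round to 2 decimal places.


eta_BTE = (BP / (mf * LHV)) * 100
Denominator = 0.0219 * 41121 = 900.5499 kW
eta_BTE = (175 / 900.5499) * 100 = 19.43%


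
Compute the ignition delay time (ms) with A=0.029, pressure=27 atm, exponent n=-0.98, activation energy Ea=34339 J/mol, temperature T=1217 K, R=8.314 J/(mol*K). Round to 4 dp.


tau = A * P^n * exp(Ea/(R*T))
P^n = 27^(-0.98) = 0.03956066
Ea/(R*T) = 34339/(8.314*1217) = 3.393806
exp(Ea/(R*T)) = 29.779084
tau = 0.029 * 0.03956066 * 29.779084 = 0.0342 ms


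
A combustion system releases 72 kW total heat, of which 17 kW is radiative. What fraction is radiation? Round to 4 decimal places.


f_rad = Q_rad / Q_total
f_rad = 17 / 72 = 0.2361


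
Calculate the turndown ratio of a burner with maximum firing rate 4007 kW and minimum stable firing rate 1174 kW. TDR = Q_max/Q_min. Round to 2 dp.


TDR = Q_max / Q_min
TDR = 4007 / 1174 = 3.41


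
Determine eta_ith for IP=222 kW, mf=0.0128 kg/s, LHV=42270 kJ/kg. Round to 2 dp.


eta_ith = (IP / (mf * LHV)) * 100
Denominator = 0.0128 * 42270 = 541.0560 kW
eta_ith = (222 / 541.0560) * 100 = 41.03%


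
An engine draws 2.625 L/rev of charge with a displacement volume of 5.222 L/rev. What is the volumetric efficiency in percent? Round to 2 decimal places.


eta_v = (V_actual / V_disp) * 100
Ratio = 2.625 / 5.222 = 0.5027
eta_v = 0.5027 * 100 = 50.27%


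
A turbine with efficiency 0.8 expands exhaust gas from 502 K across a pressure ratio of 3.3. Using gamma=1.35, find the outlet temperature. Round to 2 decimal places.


T_out = T_in * (1 - eta * (1 - PR^(-(gamma-1)/gamma)))
Exponent = -(1.35-1)/1.35 = -0.25925926
PR^exp = 3.3^(-0.25925926) = 0.73378775
Factor = 1 - 0.8*(1 - 0.73378775) = 0.78703020
T_out = 502 * 0.78703020 = 395.09 K


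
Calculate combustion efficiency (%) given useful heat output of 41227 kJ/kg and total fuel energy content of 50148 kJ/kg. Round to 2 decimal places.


Efficiency = (Q_useful / Q_fuel) * 100
Efficiency = (41227 / 50148) * 100
Efficiency = 0.8221 * 100 = 82.21%


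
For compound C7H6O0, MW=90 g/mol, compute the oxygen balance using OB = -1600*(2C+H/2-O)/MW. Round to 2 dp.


OB = -1600 * (2C + H/2 - O) / MW
Inner = 2*7 + 6/2 - 0 = 17.00
OB = -1600 * 17.00 / 90 = -302.22%


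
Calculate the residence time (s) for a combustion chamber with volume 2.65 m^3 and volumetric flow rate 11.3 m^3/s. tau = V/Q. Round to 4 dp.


tau = V / Q_flow
tau = 2.65 / 11.3 = 0.2345 s


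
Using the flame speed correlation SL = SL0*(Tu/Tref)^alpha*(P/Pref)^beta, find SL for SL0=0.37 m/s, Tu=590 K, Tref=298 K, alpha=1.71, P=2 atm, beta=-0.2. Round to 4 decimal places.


SL = SL0 * (Tu/Tref)^alpha * (P/Pref)^beta
T ratio = 590/298 = 1.97986577
(T ratio)^alpha = 1.97986577^1.71 = 3.215490
(P/Pref)^beta = 2^(-0.2) = 0.870551
SL = 0.37 * 3.215490 * 0.870551 = 1.0357 m/s


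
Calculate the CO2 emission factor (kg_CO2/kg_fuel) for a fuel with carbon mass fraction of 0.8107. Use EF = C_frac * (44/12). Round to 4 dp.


EF = C_frac * (M_CO2 / M_C)
EF = 0.8107 * (44/12)
EF = 0.8107 * 3.666667 = 2.9726 kg_CO2/kg_fuel


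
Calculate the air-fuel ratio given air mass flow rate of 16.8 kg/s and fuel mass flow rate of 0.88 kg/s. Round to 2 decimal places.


AFR = m_air / m_fuel
AFR = 16.8 / 0.88 = 19.09


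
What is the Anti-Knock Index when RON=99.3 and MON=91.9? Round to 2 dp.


AKI = (RON + MON) / 2
AKI = (99.3 + 91.9) / 2
AKI = 191.2 / 2 = 95.60


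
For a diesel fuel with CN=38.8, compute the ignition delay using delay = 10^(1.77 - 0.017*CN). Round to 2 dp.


delay = 10^(1.77 - 0.017*CN)
Exponent = 1.77 - 0.017*38.8 = 1.1104
delay = 10^1.1104 = 12.89 ms


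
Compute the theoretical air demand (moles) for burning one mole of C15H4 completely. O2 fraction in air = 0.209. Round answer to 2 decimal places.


Balanced combustion: C15H4 + 16 O2 -> 15 CO2 + 2 H2O
O2 needed = C + H/4 = 15 + 4/4 = 16.00 moles
Air moles = O2 / 0.209 = 16.00 / 0.209 = 76.56 moles air


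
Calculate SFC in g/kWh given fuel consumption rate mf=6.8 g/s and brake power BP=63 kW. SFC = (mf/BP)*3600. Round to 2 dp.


SFC = (mf / BP) * 3600
Rate = 6.8 / 63 = 0.107937 g/(s*kW)
SFC = 0.107937 * 3600 = 388.57 g/kWh


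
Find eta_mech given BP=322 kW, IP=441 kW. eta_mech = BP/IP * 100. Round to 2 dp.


eta_mech = (BP / IP) * 100
Ratio = 322 / 441 = 0.7302
eta_mech = 0.7302 * 100 = 73.02%


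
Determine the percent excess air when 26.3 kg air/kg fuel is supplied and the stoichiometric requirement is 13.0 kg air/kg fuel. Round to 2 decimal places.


Excess air = actual - stoichiometric = 26.3 - 13.0 = 13.30 kg/kg fuel
Excess air % = (excess / stoich) * 100 = (13.30 / 13.0) * 100 = 102.31%


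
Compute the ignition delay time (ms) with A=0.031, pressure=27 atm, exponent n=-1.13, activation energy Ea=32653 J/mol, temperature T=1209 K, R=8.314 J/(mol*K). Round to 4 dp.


tau = A * P^n * exp(Ea/(R*T))
P^n = 27^(-1.13) = 0.02413009
Ea/(R*T) = 32653/(8.314*1209) = 3.248529
exp(Ea/(R*T)) = 25.752434
tau = 0.031 * 0.02413009 * 25.752434 = 0.0193 ms


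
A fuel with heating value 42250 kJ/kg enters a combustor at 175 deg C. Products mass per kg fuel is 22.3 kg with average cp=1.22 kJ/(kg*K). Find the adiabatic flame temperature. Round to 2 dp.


T_ad = T_in + Hc / (m_p * cp)
Denominator = 22.3 * 1.22 = 27.2060
Temperature rise = 42250 / 27.2060 = 1552.97 K
T_ad = 175 + 1552.97 = 1727.97 deg C


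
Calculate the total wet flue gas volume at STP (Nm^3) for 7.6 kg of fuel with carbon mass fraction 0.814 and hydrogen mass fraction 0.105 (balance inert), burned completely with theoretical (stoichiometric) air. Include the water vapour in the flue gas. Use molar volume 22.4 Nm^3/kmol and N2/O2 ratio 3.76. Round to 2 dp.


Per kg fuel: CO2 = (C/12 kmol)*22.4 = (0.814/12)*22.4 = 1.51947 Nm^3
Per kg fuel: H2O = (H/2 kmol)*22.4 = (0.105/2)*22.4 = 1.17600 Nm^3
O2 needed per kg fuel = C/12 + H/4 = 0.814/12 + 0.105/4 = 0.09408333 kmol
Per kg fuel: N2 = O2*3.76*22.4 = 0.09408333*3.76*22.4 = 7.92407 Nm^3
Total per kg = 1.51947 + 1.17600 + 7.92407 = 10.61954 Nm^3
Total = 10.61954 * 7.6 = 80.71 Nm^3


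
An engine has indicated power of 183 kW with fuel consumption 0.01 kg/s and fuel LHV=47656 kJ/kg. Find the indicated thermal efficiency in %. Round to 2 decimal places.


eta_ith = (IP / (mf * LHV)) * 100
Denominator = 0.01 * 47656 = 476.5600 kW
eta_ith = (183 / 476.5600) * 100 = 38.40%


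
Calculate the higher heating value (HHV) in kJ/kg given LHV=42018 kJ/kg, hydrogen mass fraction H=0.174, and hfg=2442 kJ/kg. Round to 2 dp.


HHV = LHV + hfg * 9 * H
Water addition = 2442 * 9 * 0.174 = 3824.172 kJ/kg
HHV = 42018 + 3824.172 = 45842.17 kJ/kg


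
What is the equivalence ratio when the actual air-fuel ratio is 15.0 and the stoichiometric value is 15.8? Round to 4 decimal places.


phi = AFR_stoich / AFR_actual
phi = 15.8 / 15.0 = 1.0533


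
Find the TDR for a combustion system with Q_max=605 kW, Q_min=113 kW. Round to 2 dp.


TDR = Q_max / Q_min
TDR = 605 / 113 = 5.35


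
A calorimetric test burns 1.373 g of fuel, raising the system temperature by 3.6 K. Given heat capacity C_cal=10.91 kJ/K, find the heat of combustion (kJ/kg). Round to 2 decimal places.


Hc = C_cal * delta_T / m_fuel
Q_released = 10.91 * 3.6 = 39.2760 kJ
m_fuel = 1.373 g = 1.373/1000 kg = 0.001373 kg
Hc = 39.2760 / 0.001373 = 28605.97 kJ/kg


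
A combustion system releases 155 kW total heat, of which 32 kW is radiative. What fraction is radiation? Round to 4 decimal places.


f_rad = Q_rad / Q_total
f_rad = 32 / 155 = 0.2065


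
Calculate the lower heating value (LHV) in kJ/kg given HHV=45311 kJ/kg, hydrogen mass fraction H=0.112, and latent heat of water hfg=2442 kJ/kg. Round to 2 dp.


LHV = HHV - hfg * 9 * H
Water correction = 2442 * 9 * 0.112 = 2461.536 kJ/kg
LHV = 45311 - 2461.536 = 42849.46 kJ/kg


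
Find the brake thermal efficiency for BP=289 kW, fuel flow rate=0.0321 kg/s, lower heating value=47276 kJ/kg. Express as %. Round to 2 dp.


eta_BTE = (BP / (mf * LHV)) * 100
Denominator = 0.0321 * 47276 = 1517.5596 kW
eta_BTE = (289 / 1517.5596) * 100 = 19.04%


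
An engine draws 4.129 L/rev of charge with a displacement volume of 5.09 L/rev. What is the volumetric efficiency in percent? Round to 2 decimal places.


eta_v = (V_actual / V_disp) * 100
Ratio = 4.129 / 5.09 = 0.8112
eta_v = 0.8112 * 100 = 81.12%


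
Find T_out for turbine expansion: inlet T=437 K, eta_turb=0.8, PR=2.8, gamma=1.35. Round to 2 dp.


T_out = T_in * (1 - eta * (1 - PR^(-(gamma-1)/gamma)))
Exponent = -(1.35-1)/1.35 = -0.25925926
PR^exp = 2.8^(-0.25925926) = 0.76572026
Factor = 1 - 0.8*(1 - 0.76572026) = 0.81257621
T_out = 437 * 0.81257621 = 355.10 K


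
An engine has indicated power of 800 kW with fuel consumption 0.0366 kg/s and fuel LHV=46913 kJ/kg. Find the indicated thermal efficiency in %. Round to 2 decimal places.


eta_ith = (IP / (mf * LHV)) * 100
Denominator = 0.0366 * 46913 = 1717.0158 kW
eta_ith = (800 / 1717.0158) * 100 = 46.59%


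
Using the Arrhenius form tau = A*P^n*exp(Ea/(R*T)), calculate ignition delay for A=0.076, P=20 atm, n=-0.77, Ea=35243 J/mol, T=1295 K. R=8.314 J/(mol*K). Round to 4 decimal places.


tau = A * P^n * exp(Ea/(R*T))
P^n = 20^(-0.77) = 0.09958798
Ea/(R*T) = 35243/(8.314*1295) = 3.273355
exp(Ea/(R*T)) = 26.399757
tau = 0.076 * 0.09958798 * 26.399757 = 0.1998 ms


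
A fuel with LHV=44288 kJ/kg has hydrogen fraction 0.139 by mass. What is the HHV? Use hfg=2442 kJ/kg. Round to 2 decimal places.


HHV = LHV + hfg * 9 * H
Water addition = 2442 * 9 * 0.139 = 3054.942 kJ/kg
HHV = 44288 + 3054.942 = 47342.94 kJ/kg


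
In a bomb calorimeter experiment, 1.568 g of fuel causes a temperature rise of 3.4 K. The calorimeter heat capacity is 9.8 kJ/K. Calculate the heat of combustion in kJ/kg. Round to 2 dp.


Hc = C_cal * delta_T / m_fuel
Q_released = 9.8 * 3.4 = 33.3200 kJ
m_fuel = 1.568 g = 1.568/1000 kg = 0.001568 kg
Hc = 33.3200 / 0.001568 = 21250.00 kJ/kg


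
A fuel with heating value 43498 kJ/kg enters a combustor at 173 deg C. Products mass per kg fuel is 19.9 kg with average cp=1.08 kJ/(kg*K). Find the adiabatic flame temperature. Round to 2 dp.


T_ad = T_in + Hc / (m_p * cp)
Denominator = 19.9 * 1.08 = 21.4920
Temperature rise = 43498 / 21.4920 = 2023.92 K
T_ad = 173 + 2023.92 = 2196.92 deg C


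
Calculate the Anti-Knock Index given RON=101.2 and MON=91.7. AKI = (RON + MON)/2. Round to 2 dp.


AKI = (RON + MON) / 2
AKI = (101.2 + 91.7) / 2
AKI = 192.9 / 2 = 96.45


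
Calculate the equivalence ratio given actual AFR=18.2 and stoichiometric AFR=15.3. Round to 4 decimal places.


phi = AFR_stoich / AFR_actual
phi = 15.3 / 18.2 = 0.8407


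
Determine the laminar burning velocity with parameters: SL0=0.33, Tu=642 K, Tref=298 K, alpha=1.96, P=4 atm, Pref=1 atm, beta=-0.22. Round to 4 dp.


SL = SL0 * (Tu/Tref)^alpha * (P/Pref)^beta
T ratio = 642/298 = 2.15436242
(T ratio)^alpha = 2.15436242^1.96 = 4.500956
(P/Pref)^beta = 4^(-0.22) = 0.737135
SL = 0.33 * 4.500956 * 0.737135 = 1.0949 m/s


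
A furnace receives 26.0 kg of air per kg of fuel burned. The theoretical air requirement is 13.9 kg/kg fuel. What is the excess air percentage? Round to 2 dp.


Excess air = actual - stoichiometric = 26.0 - 13.9 = 12.10 kg/kg fuel
Excess air % = (excess / stoich) * 100 = (12.10 / 13.9) * 100 = 87.05%


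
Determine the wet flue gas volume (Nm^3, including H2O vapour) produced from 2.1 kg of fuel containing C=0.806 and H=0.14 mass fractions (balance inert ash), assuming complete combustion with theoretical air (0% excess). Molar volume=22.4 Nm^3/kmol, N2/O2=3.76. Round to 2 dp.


Per kg fuel: CO2 = (C/12 kmol)*22.4 = (0.806/12)*22.4 = 1.50453 Nm^3
Per kg fuel: H2O = (H/2 kmol)*22.4 = (0.14/2)*22.4 = 1.56800 Nm^3
O2 needed per kg fuel = C/12 + H/4 = 0.806/12 + 0.14/4 = 0.10216667 kmol
Per kg fuel: N2 = O2*3.76*22.4 = 0.10216667*3.76*22.4 = 8.60489 Nm^3
Total per kg = 1.50453 + 1.56800 + 8.60489 = 11.67742 Nm^3
Total = 11.67742 * 2.1 = 24.52 Nm^3


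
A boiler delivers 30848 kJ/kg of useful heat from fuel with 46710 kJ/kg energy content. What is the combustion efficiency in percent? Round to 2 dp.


Efficiency = (Q_useful / Q_fuel) * 100
Efficiency = (30848 / 46710) * 100
Efficiency = 0.6604 * 100 = 66.04%


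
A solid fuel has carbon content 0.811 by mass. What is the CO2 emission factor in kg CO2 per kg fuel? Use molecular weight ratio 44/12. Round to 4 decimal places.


EF = C_frac * (M_CO2 / M_C)
EF = 0.811 * (44/12)
EF = 0.811 * 3.666667 = 2.9737 kg_CO2/kg_fuel


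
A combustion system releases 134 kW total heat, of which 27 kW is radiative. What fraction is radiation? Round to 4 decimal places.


f_rad = Q_rad / Q_total
f_rad = 27 / 134 = 0.2015


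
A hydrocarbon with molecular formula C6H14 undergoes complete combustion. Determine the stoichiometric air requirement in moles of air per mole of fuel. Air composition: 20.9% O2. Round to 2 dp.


Balanced combustion: C6H14 + 9.5 O2 -> 6 CO2 + 7 H2O
O2 needed = C + H/4 = 6 + 14/4 = 9.50 moles
Air moles = O2 / 0.209 = 9.50 / 0.209 = 45.45 moles air


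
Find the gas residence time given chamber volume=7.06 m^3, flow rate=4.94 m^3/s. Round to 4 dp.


tau = V / Q_flow
tau = 7.06 / 4.94 = 1.4291 s


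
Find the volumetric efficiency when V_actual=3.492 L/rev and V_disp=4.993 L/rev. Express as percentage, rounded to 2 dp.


eta_v = (V_actual / V_disp) * 100
Ratio = 3.492 / 4.993 = 0.6994
eta_v = 0.6994 * 100 = 69.94%


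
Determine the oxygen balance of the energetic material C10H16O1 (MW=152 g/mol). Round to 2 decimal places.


OB = -1600 * (2C + H/2 - O) / MW
Inner = 2*10 + 16/2 - 1 = 27.00
OB = -1600 * 27.00 / 152 = -284.21%


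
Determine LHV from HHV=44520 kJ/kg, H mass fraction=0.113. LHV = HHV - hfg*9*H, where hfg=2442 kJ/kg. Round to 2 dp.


LHV = HHV - hfg * 9 * H
Water correction = 2442 * 9 * 0.113 = 2483.514 kJ/kg
LHV = 44520 - 2483.514 = 42036.49 kJ/kg


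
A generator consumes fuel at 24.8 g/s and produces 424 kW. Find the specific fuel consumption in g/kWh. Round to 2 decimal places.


SFC = (mf / BP) * 3600
Rate = 24.8 / 424 = 0.058491 g/(s*kW)
SFC = 0.058491 * 3600 = 210.57 g/kWh


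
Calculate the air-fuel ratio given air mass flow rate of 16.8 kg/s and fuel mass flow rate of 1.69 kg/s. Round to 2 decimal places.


AFR = m_air / m_fuel
AFR = 16.8 / 1.69 = 9.94


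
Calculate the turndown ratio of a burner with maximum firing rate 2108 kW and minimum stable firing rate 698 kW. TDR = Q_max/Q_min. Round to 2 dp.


TDR = Q_max / Q_min
TDR = 2108 / 698 = 3.02


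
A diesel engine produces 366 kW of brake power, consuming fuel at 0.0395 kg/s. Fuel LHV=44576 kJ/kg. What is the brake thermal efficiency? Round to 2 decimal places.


eta_BTE = (BP / (mf * LHV)) * 100
Denominator = 0.0395 * 44576 = 1760.7520 kW
eta_BTE = (366 / 1760.7520) * 100 = 20.79%


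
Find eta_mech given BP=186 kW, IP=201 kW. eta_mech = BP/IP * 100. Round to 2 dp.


eta_mech = (BP / IP) * 100
Ratio = 186 / 201 = 0.9254
eta_mech = 0.9254 * 100 = 92.54%


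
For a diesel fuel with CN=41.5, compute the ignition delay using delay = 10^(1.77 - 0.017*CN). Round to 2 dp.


delay = 10^(1.77 - 0.017*CN)
Exponent = 1.77 - 0.017*41.5 = 1.0645
delay = 10^1.0645 = 11.60 ms


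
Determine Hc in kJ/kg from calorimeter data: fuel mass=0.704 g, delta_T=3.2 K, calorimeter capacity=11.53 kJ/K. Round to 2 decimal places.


Hc = C_cal * delta_T / m_fuel
Q_released = 11.53 * 3.2 = 36.8960 kJ
m_fuel = 0.704 g = 0.704/1000 kg = 0.000704 kg
Hc = 36.8960 / 0.000704 = 52409.09 kJ/kg


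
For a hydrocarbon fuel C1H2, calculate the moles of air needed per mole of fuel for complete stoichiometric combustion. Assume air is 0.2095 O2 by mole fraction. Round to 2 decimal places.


Balanced combustion: C1H2 + 1.5 O2 -> 1 CO2 + 1 H2O
O2 needed = C + H/4 = 1 + 2/4 = 1.50 moles
Air moles = O2 / 0.2095 = 1.50 / 0.2095 = 7.16 moles air


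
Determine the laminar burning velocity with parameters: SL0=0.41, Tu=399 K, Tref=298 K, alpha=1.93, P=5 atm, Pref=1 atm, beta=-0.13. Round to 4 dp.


SL = SL0 * (Tu/Tref)^alpha * (P/Pref)^beta
T ratio = 399/298 = 1.33892617
(T ratio)^alpha = 1.33892617^1.93 = 1.756468
(P/Pref)^beta = 5^(-0.13) = 0.811211
SL = 0.41 * 1.756468 * 0.811211 = 0.5842 m/s


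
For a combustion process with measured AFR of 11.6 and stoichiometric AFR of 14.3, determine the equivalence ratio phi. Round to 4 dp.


phi = AFR_stoich / AFR_actual
phi = 14.3 / 11.6 = 1.2328


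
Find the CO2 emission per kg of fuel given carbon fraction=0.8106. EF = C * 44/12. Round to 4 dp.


EF = C_frac * (M_CO2 / M_C)
EF = 0.8106 * (44/12)
EF = 0.8106 * 3.666667 = 2.9722 kg_CO2/kg_fuel


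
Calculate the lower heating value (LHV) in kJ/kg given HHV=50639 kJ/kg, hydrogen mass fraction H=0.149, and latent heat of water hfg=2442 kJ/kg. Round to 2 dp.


LHV = HHV - hfg * 9 * H
Water correction = 2442 * 9 * 0.149 = 3274.722 kJ/kg
LHV = 50639 - 3274.722 = 47364.28 kJ/kg


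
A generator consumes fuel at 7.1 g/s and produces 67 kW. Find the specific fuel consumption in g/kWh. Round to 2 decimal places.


SFC = (mf / BP) * 3600
Rate = 7.1 / 67 = 0.105970 g/(s*kW)
SFC = 0.105970 * 3600 = 381.49 g/kWh


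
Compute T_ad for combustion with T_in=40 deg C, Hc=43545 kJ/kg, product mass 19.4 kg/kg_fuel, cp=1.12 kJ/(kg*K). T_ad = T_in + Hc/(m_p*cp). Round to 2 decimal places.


T_ad = T_in + Hc / (m_p * cp)
Denominator = 19.4 * 1.12 = 21.7280
Temperature rise = 43545 / 21.7280 = 2004.10 K
T_ad = 40 + 2004.10 = 2044.10 deg C


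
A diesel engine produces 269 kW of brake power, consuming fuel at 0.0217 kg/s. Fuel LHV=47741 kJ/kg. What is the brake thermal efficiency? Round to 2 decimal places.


eta_BTE = (BP / (mf * LHV)) * 100
Denominator = 0.0217 * 47741 = 1035.9797 kW
eta_BTE = (269 / 1035.9797) * 100 = 25.97%


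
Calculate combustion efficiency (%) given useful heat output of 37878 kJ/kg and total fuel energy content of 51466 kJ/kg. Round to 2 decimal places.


Efficiency = (Q_useful / Q_fuel) * 100
Efficiency = (37878 / 51466) * 100
Efficiency = 0.7360 * 100 = 73.60%


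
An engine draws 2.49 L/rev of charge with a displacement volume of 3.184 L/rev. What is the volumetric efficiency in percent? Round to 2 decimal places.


eta_v = (V_actual / V_disp) * 100
Ratio = 2.49 / 3.184 = 0.7820
eta_v = 0.7820 * 100 = 78.20%


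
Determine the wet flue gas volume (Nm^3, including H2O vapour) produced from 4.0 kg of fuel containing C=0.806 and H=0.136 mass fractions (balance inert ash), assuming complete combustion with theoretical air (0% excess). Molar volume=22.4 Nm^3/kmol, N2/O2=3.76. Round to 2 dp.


Per kg fuel: CO2 = (C/12 kmol)*22.4 = (0.806/12)*22.4 = 1.50453 Nm^3
Per kg fuel: H2O = (H/2 kmol)*22.4 = (0.136/2)*22.4 = 1.52320 Nm^3
O2 needed per kg fuel = C/12 + H/4 = 0.806/12 + 0.136/4 = 0.10116667 kmol
Per kg fuel: N2 = O2*3.76*22.4 = 0.10116667*3.76*22.4 = 8.52066 Nm^3
Total per kg = 1.50453 + 1.52320 + 8.52066 = 11.54839 Nm^3
Total = 11.54839 * 4.0 = 46.19 Nm^3


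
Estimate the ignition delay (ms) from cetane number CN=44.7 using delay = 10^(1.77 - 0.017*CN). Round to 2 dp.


delay = 10^(1.77 - 0.017*CN)
Exponent = 1.77 - 0.017*44.7 = 1.0101
delay = 10^1.0101 = 10.24 ms


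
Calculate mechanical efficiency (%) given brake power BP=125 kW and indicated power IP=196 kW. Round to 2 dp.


eta_mech = (BP / IP) * 100
Ratio = 125 / 196 = 0.6378
eta_mech = 0.6378 * 100 = 63.78%


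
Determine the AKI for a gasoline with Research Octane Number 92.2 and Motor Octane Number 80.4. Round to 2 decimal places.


AKI = (RON + MON) / 2
AKI = (92.2 + 80.4) / 2
AKI = 172.6 / 2 = 86.30


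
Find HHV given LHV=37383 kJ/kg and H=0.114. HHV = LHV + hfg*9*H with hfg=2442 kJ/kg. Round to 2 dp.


HHV = LHV + hfg * 9 * H
Water addition = 2442 * 9 * 0.114 = 2505.492 kJ/kg
HHV = 37383 + 2505.492 = 39888.49 kJ/kg


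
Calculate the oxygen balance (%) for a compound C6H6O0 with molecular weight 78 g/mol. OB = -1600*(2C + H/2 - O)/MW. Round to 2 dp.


OB = -1600 * (2C + H/2 - O) / MW
Inner = 2*6 + 6/2 - 0 = 15.00
OB = -1600 * 15.00 / 78 = -307.69%


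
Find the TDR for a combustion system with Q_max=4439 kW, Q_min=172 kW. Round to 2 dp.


TDR = Q_max / Q_min
TDR = 4439 / 172 = 25.81


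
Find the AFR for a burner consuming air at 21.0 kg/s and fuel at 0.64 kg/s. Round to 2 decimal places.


AFR = m_air / m_fuel
AFR = 21.0 / 0.64 = 32.81


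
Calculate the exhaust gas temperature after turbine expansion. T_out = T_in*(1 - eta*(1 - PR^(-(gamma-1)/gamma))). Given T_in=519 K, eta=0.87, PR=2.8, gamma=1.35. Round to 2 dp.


T_out = T_in * (1 - eta * (1 - PR^(-(gamma-1)/gamma)))
Exponent = -(1.35-1)/1.35 = -0.25925926
PR^exp = 2.8^(-0.25925926) = 0.76572026
Factor = 1 - 0.87*(1 - 0.76572026) = 0.79617663
T_out = 519 * 0.79617663 = 413.22 K


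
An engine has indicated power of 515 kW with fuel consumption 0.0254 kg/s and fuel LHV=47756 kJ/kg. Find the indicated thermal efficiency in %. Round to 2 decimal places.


eta_ith = (IP / (mf * LHV)) * 100
Denominator = 0.0254 * 47756 = 1213.0024 kW
eta_ith = (515 / 1213.0024) * 100 = 42.46%


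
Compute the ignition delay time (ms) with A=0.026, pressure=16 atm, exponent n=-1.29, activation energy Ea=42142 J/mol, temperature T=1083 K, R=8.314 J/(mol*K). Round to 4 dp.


tau = A * P^n * exp(Ea/(R*T))
P^n = 16^(-1.29) = 0.02796953
Ea/(R*T) = 42142/(8.314*1083) = 4.680332
exp(Ea/(R*T)) = 107.805864
tau = 0.026 * 0.02796953 * 107.805864 = 0.0784 ms


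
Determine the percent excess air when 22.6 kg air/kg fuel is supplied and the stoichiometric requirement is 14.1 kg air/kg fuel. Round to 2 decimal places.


Excess air = actual - stoichiometric = 22.6 - 14.1 = 8.50 kg/kg fuel
Excess air % = (excess / stoich) * 100 = (8.50 / 14.1) * 100 = 60.28%


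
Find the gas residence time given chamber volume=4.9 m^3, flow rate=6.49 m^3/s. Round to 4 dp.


tau = V / Q_flow
tau = 4.9 / 6.49 = 0.7550 s


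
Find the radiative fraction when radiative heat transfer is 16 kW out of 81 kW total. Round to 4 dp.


f_rad = Q_rad / Q_total
f_rad = 16 / 81 = 0.1975


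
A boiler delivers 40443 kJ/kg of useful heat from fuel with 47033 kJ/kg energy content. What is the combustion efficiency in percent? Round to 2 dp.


Efficiency = (Q_useful / Q_fuel) * 100
Efficiency = (40443 / 47033) * 100
Efficiency = 0.8599 * 100 = 85.99%


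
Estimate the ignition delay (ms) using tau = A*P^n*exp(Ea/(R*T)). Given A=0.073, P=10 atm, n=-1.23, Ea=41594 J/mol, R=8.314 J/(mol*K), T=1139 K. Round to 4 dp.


tau = A * P^n * exp(Ea/(R*T))
P^n = 10^(-1.23) = 0.05888437
Ea/(R*T) = 41594/(8.314*1139) = 4.392350
exp(Ea/(R*T)) = 80.830150
tau = 0.073 * 0.05888437 * 80.830150 = 0.3475 ms


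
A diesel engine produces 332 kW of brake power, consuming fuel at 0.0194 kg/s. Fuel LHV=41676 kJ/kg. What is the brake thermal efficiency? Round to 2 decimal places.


eta_BTE = (BP / (mf * LHV)) * 100
Denominator = 0.0194 * 41676 = 808.5144 kW
eta_BTE = (332 / 808.5144) * 100 = 41.06%


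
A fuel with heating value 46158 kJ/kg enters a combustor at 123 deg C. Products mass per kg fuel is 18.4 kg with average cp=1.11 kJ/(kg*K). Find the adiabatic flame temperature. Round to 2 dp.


T_ad = T_in + Hc / (m_p * cp)
Denominator = 18.4 * 1.11 = 20.4240
Temperature rise = 46158 / 20.4240 = 2259.99 K
T_ad = 123 + 2259.99 = 2382.99 deg C


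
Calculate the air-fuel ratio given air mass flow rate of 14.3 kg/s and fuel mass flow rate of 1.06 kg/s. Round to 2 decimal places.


AFR = m_air / m_fuel
AFR = 14.3 / 1.06 = 13.49


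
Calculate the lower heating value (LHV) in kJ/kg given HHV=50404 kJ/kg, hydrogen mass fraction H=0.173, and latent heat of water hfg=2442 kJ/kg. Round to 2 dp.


LHV = HHV - hfg * 9 * H
Water correction = 2442 * 9 * 0.173 = 3802.194 kJ/kg
LHV = 50404 - 3802.194 = 46601.81 kJ/kg


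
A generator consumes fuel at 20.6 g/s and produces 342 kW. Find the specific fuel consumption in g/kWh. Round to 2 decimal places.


SFC = (mf / BP) * 3600
Rate = 20.6 / 342 = 0.060234 g/(s*kW)
SFC = 0.060234 * 3600 = 216.84 g/kWh


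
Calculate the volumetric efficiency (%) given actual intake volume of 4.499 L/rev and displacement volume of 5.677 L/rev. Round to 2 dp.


eta_v = (V_actual / V_disp) * 100
Ratio = 4.499 / 5.677 = 0.7925
eta_v = 0.7925 * 100 = 79.25%


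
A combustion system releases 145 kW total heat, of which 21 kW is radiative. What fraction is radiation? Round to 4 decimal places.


f_rad = Q_rad / Q_total
f_rad = 21 / 145 = 0.1448


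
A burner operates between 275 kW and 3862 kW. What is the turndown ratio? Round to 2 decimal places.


TDR = Q_max / Q_min
TDR = 3862 / 275 = 14.04


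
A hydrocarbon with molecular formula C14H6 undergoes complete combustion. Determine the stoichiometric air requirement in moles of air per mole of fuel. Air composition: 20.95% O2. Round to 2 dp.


Balanced combustion: C14H6 + 15.5 O2 -> 14 CO2 + 3 H2O
O2 needed = C + H/4 = 14 + 6/4 = 15.50 moles
Air moles = O2 / 0.2095 = 15.50 / 0.2095 = 73.99 moles air


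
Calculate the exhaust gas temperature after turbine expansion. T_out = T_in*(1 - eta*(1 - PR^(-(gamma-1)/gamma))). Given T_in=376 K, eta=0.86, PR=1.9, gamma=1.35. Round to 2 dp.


T_out = T_in * (1 - eta * (1 - PR^(-(gamma-1)/gamma)))
Exponent = -(1.35-1)/1.35 = -0.25925926
PR^exp = 1.9^(-0.25925926) = 0.84670193
Factor = 1 - 0.86*(1 - 0.84670193) = 0.86816366
T_out = 376 * 0.86816366 = 326.43 K


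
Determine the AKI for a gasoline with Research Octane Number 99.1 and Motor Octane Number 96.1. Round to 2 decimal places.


AKI = (RON + MON) / 2
AKI = (99.1 + 96.1) / 2
AKI = 195.2 / 2 = 97.60


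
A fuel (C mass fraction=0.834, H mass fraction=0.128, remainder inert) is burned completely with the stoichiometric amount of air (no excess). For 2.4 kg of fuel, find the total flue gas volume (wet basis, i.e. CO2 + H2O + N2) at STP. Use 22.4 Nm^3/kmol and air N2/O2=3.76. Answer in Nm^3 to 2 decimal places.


Per kg fuel: CO2 = (C/12 kmol)*22.4 = (0.834/12)*22.4 = 1.55680 Nm^3
Per kg fuel: H2O = (H/2 kmol)*22.4 = (0.128/2)*22.4 = 1.43360 Nm^3
O2 needed per kg fuel = C/12 + H/4 = 0.834/12 + 0.128/4 = 0.10150000 kmol
Per kg fuel: N2 = O2*3.76*22.4 = 0.10150000*3.76*22.4 = 8.54874 Nm^3
Total per kg = 1.55680 + 1.43360 + 8.54874 = 11.53914 Nm^3
Total = 11.53914 * 2.4 = 27.69 Nm^3


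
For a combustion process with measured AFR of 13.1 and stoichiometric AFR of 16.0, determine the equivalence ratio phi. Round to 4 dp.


phi = AFR_stoich / AFR_actual
phi = 16.0 / 13.1 = 1.2214


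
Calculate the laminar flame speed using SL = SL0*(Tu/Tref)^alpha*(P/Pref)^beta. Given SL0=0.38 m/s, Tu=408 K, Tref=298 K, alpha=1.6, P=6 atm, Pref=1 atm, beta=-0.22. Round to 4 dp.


SL = SL0 * (Tu/Tref)^alpha * (P/Pref)^beta
T ratio = 408/298 = 1.36912752
(T ratio)^alpha = 1.36912752^1.6 = 1.653142
(P/Pref)^beta = 6^(-0.22) = 0.674228
SL = 0.38 * 1.653142 * 0.674228 = 0.4235 m/s


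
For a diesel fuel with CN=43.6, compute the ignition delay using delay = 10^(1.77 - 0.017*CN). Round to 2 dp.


delay = 10^(1.77 - 0.017*CN)
Exponent = 1.77 - 0.017*43.6 = 1.0288
delay = 10^1.0288 = 10.69 ms
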